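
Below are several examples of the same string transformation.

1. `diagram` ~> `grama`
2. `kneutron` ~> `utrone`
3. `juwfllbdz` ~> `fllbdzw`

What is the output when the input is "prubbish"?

In each case the input is transformed by: delete the first 2 characters, then move the first character to the end.
Applying both steps to "prubbish": "ubbish", then "bbishu".

bbishu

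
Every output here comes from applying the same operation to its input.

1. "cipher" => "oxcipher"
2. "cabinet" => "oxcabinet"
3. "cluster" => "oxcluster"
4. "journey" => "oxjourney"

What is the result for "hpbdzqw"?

oxhpbdzqw

What's happening: prepend "ox".
"hpbdzqw" → "oxhpbdzqw".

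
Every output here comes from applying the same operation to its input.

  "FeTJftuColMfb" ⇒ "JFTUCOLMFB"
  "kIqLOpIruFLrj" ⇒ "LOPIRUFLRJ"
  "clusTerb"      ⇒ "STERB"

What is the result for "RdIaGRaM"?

AGRAM

The rule is to delete the first 3 characters, then convert every letter to uppercase.
On "RdIaGRaM": the first step gives "aGRaM", and the second then gives "AGRAM".
(Check on "FeTJftuColMfb": → "JftuColMfb" → "JFTUCOLMFB" ✓)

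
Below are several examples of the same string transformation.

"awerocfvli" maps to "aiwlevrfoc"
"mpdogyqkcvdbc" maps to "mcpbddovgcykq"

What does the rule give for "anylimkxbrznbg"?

agnbynlzirmbkx

Each output is the input with this applied: take characters alternately from the front and the back (1st, last, 2nd, 2nd-last, ...).
So "anylimkxbrznbg" becomes "agnbynlzirmbkx".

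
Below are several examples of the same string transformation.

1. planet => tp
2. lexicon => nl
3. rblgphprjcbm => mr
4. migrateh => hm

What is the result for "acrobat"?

ta

Each output is the input with this applied: move the first character to the end, then keep only the last 2 characters.
Working it through for "acrobat": intermediate "crobata", final "ta".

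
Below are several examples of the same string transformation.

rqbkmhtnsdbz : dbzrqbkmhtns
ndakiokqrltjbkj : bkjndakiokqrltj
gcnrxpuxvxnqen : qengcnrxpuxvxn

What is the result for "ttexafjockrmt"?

Rule — move the last 3 characters to the front (rotate right by 3).
"ttexafjockrmt" → "rmtttexafjock".

rmtttexafjock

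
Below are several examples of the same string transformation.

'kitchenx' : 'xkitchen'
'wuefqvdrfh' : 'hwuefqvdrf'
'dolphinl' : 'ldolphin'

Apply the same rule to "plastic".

The transformation: move the last character to the front.
For "plastic" the result is "cplasti".

cplasti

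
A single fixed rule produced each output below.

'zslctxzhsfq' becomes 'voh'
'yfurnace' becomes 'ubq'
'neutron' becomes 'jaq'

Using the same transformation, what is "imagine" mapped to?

eiw

Looking at the pairs, the operation is to shift every letter 4 places backward in the alphabet (wrapping around), then keep only the first 3 characters.
On "imagine": the first step gives "eiwceja", and the second then gives "eiw".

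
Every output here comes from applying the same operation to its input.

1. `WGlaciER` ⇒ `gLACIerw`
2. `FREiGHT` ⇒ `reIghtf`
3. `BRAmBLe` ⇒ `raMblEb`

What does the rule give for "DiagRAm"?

In each case the input is transformed by: move the first character to the end, then flip the case of every letter.
Applying that to "DiagRAm" gives "IAGraMd".

IAGraMd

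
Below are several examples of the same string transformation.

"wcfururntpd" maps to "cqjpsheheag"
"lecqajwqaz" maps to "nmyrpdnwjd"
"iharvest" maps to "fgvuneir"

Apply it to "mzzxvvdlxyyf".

Each output is the input with this applied: shift every letter 13 places forward in the alphabet (wrapping around) — i.e. ROT13, then move the last 2 characters to the front (rotate right by 2).
Starting from "mzzxvvdlxyyf": after the first operation, "zmmkiiqyklls"; after the second, "lszmmkiiqykl".

lszmmkiiqykl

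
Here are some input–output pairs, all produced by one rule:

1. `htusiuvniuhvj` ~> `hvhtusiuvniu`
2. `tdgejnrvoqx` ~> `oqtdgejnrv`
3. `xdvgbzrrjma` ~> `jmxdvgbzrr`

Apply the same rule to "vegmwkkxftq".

Rule — delete the last character, then move the last 2 characters to the front (rotate right by 2).
"vegmwkkxftq" → "ftvegmwkkx".

ftvegmwkkx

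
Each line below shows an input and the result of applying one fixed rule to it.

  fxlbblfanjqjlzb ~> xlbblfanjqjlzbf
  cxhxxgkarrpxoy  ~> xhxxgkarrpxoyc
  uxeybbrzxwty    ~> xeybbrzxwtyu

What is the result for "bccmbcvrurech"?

The pattern: move the first character to the end.
Applying that to "bccmbcvrurech" gives "ccmbcvrurechb".

ccmbcvrurechb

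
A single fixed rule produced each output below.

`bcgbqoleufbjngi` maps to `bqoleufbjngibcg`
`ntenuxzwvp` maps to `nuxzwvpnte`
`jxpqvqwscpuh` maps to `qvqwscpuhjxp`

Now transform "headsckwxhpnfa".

In each case the input is transformed by: move the first 3 characters to the end (rotate left by 3).
Applying that to "headsckwxhpnfa" gives "dsckwxhpnfahea".

dsckwxhpnfahea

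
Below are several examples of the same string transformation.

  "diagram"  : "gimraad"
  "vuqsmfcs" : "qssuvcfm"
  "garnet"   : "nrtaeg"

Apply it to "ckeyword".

What's happening: sort the characters into alphabetical order, then move the first 3 characters to the end (rotate left by 3).
Applying that to "ckeyword" gives "korwycde".

korwycde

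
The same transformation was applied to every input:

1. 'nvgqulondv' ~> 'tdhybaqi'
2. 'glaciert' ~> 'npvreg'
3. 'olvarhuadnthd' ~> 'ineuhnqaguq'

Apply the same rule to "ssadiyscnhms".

The rule is to delete the first 2 characters, then shift every letter 13 places forward in the alphabet (wrapping around) — i.e. ROT13.
Applying that to "ssadiyscnhms" gives "nqvlfpauzf".

nqvlfpauzf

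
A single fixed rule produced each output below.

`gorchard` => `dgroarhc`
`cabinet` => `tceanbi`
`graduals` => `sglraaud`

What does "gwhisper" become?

rgewphsi

The transformation: take characters alternately from the front and the back (1st, last, 2nd, 2nd-last, ...), then swap each adjacent pair of characters (1↔2, 3↔4, ...).
On "gwhisper": the first step gives "grwehpis", and the second then gives "rgewphsi".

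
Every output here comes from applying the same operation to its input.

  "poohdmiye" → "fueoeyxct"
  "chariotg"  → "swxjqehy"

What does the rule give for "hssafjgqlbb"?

xriribqgvwz

What's happening: shift every letter 10 places backward in the alphabet (wrapping around), then take characters alternately from the front and the back (1st, last, 2nd, 2nd-last, ...).
"hssafjgqlbb" → "xiiqvzwgbrr" → "xriribqgvwz".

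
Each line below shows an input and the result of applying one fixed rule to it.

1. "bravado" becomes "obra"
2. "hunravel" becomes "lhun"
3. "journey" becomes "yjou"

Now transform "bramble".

The pattern: move the last character to the front, then keep only the first 4 characters.
Working it through for "bramble": intermediate "ebrambl", final "ebra".

ebra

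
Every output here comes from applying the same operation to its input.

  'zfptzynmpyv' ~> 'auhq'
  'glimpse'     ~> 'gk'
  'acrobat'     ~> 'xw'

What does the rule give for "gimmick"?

The pattern: shift every letter 5 places backward in the alphabet (wrapping around), then keep one character in every 3, starting at position 2 (positions 2nd, 5th, 8th, ...).
For "gimmick", step one produces "bdhhdxf"; step two turns that into "dd".
(Check on "zfptzynmpyv": → "uakoutihktq" → "auhq" ✓)

dd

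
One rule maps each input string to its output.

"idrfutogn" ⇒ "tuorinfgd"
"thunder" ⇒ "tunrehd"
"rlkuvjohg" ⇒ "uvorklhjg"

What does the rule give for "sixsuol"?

uxssloi

The rule is to sort the characters into reverse alphabetical order, then swap each adjacent pair of characters (1↔2, 3↔4, ...).
On "sixsuol": the first step gives "xussoli", and the second then gives "uxssloi".
(Check on "thunder": → "utrnhed" → "tunrehd" ✓)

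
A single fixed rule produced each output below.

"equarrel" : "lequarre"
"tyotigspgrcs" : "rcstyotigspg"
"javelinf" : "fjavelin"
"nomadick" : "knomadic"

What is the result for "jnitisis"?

sjnitisi

Rule — move the first 3 characters to the end (rotate left by 3), then swap the front and back halves of the string.
"jnitisis" → "tisisjni" → "sjnitisi".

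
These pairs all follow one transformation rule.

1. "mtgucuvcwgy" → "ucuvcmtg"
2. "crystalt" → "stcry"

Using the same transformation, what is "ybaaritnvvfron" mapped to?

The transformation: delete the last 3 characters, then move the first 3 characters to the end (rotate left by 3).
For "ybaaritnvvfron" the result is "aritnvvfyba".

aritnvvfyba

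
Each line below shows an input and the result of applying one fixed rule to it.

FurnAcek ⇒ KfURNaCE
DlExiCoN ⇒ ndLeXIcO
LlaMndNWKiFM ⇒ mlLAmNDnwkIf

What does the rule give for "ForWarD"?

dfORwAR

Rule — move the last character to the front, then flip the case of every letter.
"ForWarD" → "DForWar" → "dfORwAR".
(Check on "LlaMndNWKiFM": → "MLlaMndNWKiF" → "mlLAmNDnwkIf" ✓)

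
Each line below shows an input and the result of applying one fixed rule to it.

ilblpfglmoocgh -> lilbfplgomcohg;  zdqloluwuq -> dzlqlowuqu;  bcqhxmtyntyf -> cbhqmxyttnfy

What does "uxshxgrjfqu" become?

xuhsgxjrqfu

The transformation: swap each adjacent pair of characters (1↔2, 3↔4, ...).
So "uxshxgrjfqu" becomes "xuhsgxjrqfu".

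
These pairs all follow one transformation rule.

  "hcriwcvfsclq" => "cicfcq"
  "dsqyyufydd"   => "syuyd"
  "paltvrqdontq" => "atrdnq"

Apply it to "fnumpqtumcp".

nmquc

Each output is the input with this applied: keep every other character starting from the second (positions 2nd, 4th, 6th, ...).
For "fnumpqtumcp" the result is "nmquc".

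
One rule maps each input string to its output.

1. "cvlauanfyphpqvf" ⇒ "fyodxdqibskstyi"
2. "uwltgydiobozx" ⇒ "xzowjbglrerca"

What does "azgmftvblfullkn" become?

dcjpiwyeoixoonq

In each case the input is transformed by: shift every letter 3 places forward in the alphabet (wrapping around).
Applying that to "azgmftvblfullkn" gives "dcjpiwyeoixoonq".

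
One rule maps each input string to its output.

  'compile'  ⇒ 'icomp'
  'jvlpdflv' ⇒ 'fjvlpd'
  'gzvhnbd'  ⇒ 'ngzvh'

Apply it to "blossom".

sblos

The rule is to delete the last 2 characters, then move the last character to the front.
On "blossom": the first step gives "bloss", and the second then gives "sblos".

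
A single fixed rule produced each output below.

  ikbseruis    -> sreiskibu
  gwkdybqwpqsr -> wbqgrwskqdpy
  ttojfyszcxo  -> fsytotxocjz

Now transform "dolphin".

lhpdnoi

Looking at the pairs, the operation is to take characters alternately from the front and the back (1st, last, 2nd, 2nd-last, ...), then move the last 3 characters to the front (rotate right by 3).
Applying both steps to "dolphin": "dnoilhp", then "lhpdnoi".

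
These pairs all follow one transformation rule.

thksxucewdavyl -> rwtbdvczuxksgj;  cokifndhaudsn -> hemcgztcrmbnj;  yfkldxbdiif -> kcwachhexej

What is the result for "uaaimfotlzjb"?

Each output is the input with this applied: shift every letter 1 place backward in the alphabet (wrapping around), then move the first 3 characters to the end (rotate left by 3).
Applying both steps to "uaaimfotlzjb": "tzzhlenskyia", then "hlenskyiatzz".
(Check on "thksxucewdavyl": → "sgjrwtbdvczuxk" → "rwtbdvczuxksgj" ✓)

hlenskyiatzz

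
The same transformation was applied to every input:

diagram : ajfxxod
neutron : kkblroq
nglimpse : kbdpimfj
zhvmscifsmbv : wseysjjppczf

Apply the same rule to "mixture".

jbfourq

In each case the input is transformed by: shift every letter 3 places backward in the alphabet (wrapping around), then take characters alternately from the front and the back (1st, last, 2nd, 2nd-last, ...).
Applying both steps to "mixture": "jfuqrob", then "jbfourq".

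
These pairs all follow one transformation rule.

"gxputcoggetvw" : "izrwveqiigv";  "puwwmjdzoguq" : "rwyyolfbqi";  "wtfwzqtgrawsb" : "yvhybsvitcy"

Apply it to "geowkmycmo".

igqymoae

What's happening: shift every letter 2 places forward in the alphabet (wrapping around), then delete the last 2 characters.
So "geowkmycmo" becomes "igqymoae".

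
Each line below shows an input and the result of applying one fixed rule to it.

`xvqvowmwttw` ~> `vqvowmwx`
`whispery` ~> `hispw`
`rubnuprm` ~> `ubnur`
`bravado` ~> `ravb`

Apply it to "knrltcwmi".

The transformation: delete the last 3 characters, then move the first character to the end.
Starting from "knrltcwmi": after the first operation, "knrltc"; after the second, "nrltck".

nrltck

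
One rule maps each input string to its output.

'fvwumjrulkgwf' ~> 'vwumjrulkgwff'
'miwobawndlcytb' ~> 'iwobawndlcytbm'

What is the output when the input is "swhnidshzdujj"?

whnidshzdujjs

The transformation: move the first character to the end.
For "swhnidshzdujj" the result is "whnidshzdujjs".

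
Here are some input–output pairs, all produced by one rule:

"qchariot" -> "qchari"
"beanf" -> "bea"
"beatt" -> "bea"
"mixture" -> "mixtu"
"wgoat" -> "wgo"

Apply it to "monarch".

The rule is to delete the last 2 characters.
For "monarch" the result is "monar".

monar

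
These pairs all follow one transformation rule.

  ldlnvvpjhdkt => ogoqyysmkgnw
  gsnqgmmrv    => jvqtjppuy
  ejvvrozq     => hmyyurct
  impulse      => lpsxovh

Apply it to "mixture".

The rule is to shift every letter 3 places forward in the alphabet (wrapping around).
Doing the same to "mixture": "plawxuh".

plawxuh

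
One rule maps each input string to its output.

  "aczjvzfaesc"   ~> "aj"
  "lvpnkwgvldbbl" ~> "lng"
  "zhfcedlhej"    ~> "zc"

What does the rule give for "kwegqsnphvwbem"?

The transformation: keep one character in every 3, starting at position 1 (positions 1st, 4th, 7th, ...), then delete the last 2 characters.
Applying both steps to "kwegqsnphvwbem": "kgnve", then "kgn".

kgn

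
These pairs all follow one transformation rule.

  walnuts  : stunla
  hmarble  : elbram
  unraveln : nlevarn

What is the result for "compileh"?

helipmo

In each case the input is transformed by: delete the first character, then reverse the string.
So "compileh" becomes "helipmo".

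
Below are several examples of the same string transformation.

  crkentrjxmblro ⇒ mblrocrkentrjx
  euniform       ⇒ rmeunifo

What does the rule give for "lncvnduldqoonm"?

qoonmlncvnduld

The rule is to move the first 2 characters to the end (rotate left by 2), then swap the front and back halves of the string.
For "lncvnduldqoonm", step one produces "cvnduldqoonmln"; step two turns that into "qoonmlncvnduld".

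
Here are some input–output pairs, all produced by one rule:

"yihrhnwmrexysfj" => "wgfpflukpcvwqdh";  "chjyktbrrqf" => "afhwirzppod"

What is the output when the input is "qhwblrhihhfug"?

Rule — shift every letter 2 places backward in the alphabet (wrapping around).
"qhwblrhihhfug" → "ofuzjpfgffdse".

ofuzjpfgffdse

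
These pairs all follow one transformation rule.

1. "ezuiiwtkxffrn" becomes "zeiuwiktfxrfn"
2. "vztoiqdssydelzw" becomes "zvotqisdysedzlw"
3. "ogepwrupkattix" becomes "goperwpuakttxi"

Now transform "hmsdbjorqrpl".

Looking at the pairs, the operation is to swap each adjacent pair of characters (1↔2, 3↔4, ...).
Applying that to "hmsdbjorqrpl" gives "mhdsjbrorqlp".

mhdsjbrorqlp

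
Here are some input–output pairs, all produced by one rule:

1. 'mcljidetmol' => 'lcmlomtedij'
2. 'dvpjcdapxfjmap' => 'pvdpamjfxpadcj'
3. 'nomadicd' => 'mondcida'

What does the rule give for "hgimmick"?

The pattern: reverse the string, then move the last 3 characters to the front (rotate right by 3).
Starting from "hgimmick": after the first operation, "kcimmigh"; after the second, "ighkcimm".

ighkcimm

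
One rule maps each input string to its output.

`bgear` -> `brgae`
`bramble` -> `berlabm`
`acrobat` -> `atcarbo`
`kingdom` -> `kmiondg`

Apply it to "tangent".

Each output is the input with this applied: take characters alternately from the front and the back (1st, last, 2nd, 2nd-last, ...).
For "tangent" the result is "ttanneg".

ttanneg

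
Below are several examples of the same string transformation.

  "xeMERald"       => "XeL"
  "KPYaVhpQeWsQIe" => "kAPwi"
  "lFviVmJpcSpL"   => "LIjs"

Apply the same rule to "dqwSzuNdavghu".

DsnVU

Rule — keep one character in every 3, starting at position 1 (positions 1st, 4th, 7th, ...), then flip the case of every letter.
On "dqwSzuNdavghu" that produces "DsnVU".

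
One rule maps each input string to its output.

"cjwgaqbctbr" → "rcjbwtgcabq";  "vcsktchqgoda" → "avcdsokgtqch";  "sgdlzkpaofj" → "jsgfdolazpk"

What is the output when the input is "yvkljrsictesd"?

Rule — swap the first and last characters, then take characters alternately from the front and the back (1st, last, 2nd, 2nd-last, ...).
Doing the same to "yvkljrsictesd": "dyvskeltjcris".
(Check on "vcsktchqgoda": → "acsktchqgodv" → "avcdsokgtqch" ✓)

dyvskeltjcris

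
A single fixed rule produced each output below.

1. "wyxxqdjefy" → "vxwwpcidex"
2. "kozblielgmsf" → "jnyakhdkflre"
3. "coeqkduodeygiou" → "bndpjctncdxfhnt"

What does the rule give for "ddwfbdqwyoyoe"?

ccveacpvxnxnd

Looking at the pairs, the operation is to shift every letter 1 place backward in the alphabet (wrapping around).
So "ddwfbdqwyoyoe" becomes "ccveacpvxnxnd".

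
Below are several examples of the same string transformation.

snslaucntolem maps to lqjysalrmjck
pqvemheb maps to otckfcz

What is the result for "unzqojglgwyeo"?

The rule is to delete the first character, then shift every letter 2 places backward in the alphabet (wrapping around).
Starting from "unzqojglgwyeo": after the first operation, "nzqojglgwyeo"; after the second, "lxomhejeuwcm".

lxomhejeuwcm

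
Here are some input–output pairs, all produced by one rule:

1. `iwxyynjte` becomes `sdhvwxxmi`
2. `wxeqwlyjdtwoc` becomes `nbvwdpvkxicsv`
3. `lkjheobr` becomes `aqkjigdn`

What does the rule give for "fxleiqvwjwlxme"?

The pattern: move the last 2 characters to the front (rotate right by 2), then shift every letter 1 place backward in the alphabet (wrapping around).
Working it through for "fxleiqvwjwlxme": intermediate "mefxleiqvwjwlx", final "ldewkdhpuvivkw".

ldewkdhpuvivkw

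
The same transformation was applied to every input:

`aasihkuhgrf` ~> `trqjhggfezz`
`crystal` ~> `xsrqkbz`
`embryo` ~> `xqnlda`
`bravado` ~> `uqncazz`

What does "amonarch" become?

qnmlgbzz

Rule — sort the characters into reverse alphabetical order, then shift every letter 1 place backward in the alphabet (wrapping around).
On "amonarch": the first step gives "ronmhcaa", and the second then gives "qnmlgbzz".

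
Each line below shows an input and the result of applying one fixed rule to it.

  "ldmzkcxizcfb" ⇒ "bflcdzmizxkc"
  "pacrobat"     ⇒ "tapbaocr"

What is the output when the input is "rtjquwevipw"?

wpritvjeqwu

The rule is to move the last character to the front, then take characters alternately from the front and the back (1st, last, 2nd, 2nd-last, ...).
"rtjquwevipw" → "wrtjquwevip" → "wpritvjeqwu".
(Check on "ldmzkcxizcfb": → "bldmzkcxizcf" → "bflcdzmizxkc" ✓)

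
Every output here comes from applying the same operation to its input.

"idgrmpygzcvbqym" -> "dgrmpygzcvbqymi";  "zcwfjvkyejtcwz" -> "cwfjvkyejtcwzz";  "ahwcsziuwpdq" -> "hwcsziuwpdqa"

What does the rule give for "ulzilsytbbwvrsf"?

lzilsytbbwvrsfu

What's happening: move the first character to the end.
Applying that to "ulzilsytbbwvrsf" gives "lzilsytbbwvrsfu".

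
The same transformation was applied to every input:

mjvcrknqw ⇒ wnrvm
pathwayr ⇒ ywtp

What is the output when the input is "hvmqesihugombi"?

bouiemh

Looking at the pairs, the operation is to keep every other character starting from the first (positions 1st, 3rd, 5th, ...), then reverse the string.
On "hvmqesihugombi" that produces "bouiemh".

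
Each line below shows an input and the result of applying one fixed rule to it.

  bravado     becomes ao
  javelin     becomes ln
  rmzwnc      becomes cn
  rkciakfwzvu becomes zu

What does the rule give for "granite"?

The pattern: swap each adjacent pair of characters (1↔2, 3↔4, ...), then keep only the last 2 characters.
Working it through for "granite": intermediate "rgnatie", final "ie".

ie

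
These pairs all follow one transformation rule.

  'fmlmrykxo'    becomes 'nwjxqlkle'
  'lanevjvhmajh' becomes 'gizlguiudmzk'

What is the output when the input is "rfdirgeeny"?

xmddfqhceq

Looking at the pairs, the operation is to reverse the string, then shift every letter 1 place backward in the alphabet (wrapping around).
On "rfdirgeeny" that produces "xmddfqhceq".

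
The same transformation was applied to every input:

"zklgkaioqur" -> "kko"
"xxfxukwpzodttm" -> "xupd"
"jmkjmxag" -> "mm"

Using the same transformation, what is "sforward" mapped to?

fw

The pattern: keep one character in every 3, starting at position 2 (positions 2nd, 5th, 8th, ...), then delete the last character.
Applying that to "sforward" gives "fw".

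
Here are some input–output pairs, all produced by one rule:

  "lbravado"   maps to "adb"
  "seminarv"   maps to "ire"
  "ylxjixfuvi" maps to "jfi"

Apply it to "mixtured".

tei

The rule is to move the first 2 characters to the end (rotate left by 2), then keep one character in every 3, starting at position 2 (positions 2nd, 5th, 8th, ...).
Working it through for "mixtured": intermediate "xturedmi", final "tei".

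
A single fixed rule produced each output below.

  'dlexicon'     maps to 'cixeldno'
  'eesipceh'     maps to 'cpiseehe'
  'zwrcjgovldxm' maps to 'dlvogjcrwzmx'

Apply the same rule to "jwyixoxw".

Looking at the pairs, the operation is to move the last 2 characters to the front (rotate right by 2), then reverse the string.
For "jwyixoxw", step one produces "xwjwyixo"; step two turns that into "oxiywjwx".
(Check on "zwrcjgovldxm": → "xmzwrcjgovld" → "dlvogjcrwzmx" ✓)

oxiywjwx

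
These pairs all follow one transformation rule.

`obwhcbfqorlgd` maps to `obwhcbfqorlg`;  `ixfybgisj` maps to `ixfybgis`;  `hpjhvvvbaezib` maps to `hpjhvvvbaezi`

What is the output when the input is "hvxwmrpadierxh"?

Each output is the input with this applied: delete the last character.
On "hvxwmrpadierxh" that produces "hvxwmrpadierx".

hvxwmrpadierx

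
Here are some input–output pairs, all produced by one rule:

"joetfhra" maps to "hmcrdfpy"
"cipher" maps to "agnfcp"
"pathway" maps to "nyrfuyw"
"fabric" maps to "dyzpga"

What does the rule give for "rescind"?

Rule — shift every letter 2 places backward in the alphabet (wrapping around).
"rescind" → "pcqaglb".

pcqaglb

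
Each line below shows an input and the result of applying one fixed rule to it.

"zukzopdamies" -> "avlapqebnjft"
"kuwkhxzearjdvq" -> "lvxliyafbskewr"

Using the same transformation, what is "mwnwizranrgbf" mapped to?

The pattern: shift every letter 1 place forward in the alphabet (wrapping around).
So "mwnwizranrgbf" becomes "nxoxjasboshcg".

nxoxjasboshcg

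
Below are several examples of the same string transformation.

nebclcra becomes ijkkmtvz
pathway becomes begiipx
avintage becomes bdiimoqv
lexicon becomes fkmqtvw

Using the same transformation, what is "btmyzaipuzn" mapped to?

Each output is the input with this applied: shift every letter 8 places forward in the alphabet (wrapping around), then sort the characters into alphabetical order.
"btmyzaipuzn" → "jbughiqxchv" → "bcghhijquvx".

bcghhijquvx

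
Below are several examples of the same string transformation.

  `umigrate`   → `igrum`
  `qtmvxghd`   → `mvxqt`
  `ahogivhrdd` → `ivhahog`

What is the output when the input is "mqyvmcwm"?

yvmmq

What's happening: delete the last 3 characters, then move the last 3 characters to the front (rotate right by 3).
For "mqyvmcwm", step one produces "mqyvm"; step two turns that into "yvmmq".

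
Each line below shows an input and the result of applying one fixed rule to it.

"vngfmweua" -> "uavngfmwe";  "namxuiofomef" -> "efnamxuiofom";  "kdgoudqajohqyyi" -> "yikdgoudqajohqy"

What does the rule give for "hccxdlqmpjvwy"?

Each output is the input with this applied: move the last 2 characters to the front (rotate right by 2).
Doing the same to "hccxdlqmpjvwy": "wyhccxdlqmpjv".

wyhccxdlqmpjv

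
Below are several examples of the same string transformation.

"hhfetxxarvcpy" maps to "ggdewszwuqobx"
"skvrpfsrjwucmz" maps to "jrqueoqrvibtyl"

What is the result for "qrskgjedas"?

qpjrifcdrz

The transformation: shift every letter 1 place backward in the alphabet (wrapping around), then swap each adjacent pair of characters (1↔2, 3↔4, ...).
"qrskgjedas" → "pqrjfidczr" → "qpjrifcdrz".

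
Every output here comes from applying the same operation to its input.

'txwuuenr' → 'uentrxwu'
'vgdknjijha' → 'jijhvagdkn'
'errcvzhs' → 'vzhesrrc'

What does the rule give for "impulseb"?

lseibmpu

In each case the input is transformed by: swap the first and last characters, then swap the front and back halves of the string.
On "impulseb" that produces "lseibmpu".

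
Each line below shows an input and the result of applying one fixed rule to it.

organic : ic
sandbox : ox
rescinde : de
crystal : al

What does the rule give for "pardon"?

The rule is to keep only the last 2 characters.
So "pardon" becomes "on".

on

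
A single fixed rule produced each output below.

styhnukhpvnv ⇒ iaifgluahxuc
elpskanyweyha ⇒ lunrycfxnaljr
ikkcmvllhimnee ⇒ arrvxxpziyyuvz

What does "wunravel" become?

Rule — move the last 3 characters to the front (rotate right by 3), then shift every letter 13 places forward in the alphabet (wrapping around) — i.e. ROT13.
For "wunravel", step one produces "velwunra"; step two turns that into "iryjhaen".

iryjhaen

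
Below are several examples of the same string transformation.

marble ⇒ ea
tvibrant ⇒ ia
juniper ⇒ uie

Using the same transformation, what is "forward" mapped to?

Rule — sort the characters into reverse alphabetical order, then keep only the vowels.
For "forward", step one produces "wrrofda"; step two turns that into "oa".

oa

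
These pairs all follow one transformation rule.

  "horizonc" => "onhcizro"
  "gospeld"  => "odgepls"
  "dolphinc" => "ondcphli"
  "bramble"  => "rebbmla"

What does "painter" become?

The pattern: swap each adjacent pair of characters (1↔2, 3↔4, ...), then take characters alternately from the front and the back (1st, last, 2nd, 2nd-last, ...).
Working it through for "painter": intermediate "apnietr", final "arptnei".

arptnei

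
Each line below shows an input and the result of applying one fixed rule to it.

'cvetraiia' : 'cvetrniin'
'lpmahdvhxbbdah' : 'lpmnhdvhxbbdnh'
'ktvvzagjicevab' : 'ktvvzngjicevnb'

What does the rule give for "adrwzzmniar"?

ndrwzzmninr

The rule is to replace every "a" with "n".
"adrwzzmniar" → "ndrwzzmninr".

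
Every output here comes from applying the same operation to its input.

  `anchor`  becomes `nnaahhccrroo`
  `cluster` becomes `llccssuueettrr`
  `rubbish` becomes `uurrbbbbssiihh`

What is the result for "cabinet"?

aacciibbeenntt

Each output is the input with this applied: swap each adjacent pair of characters (1↔2, 3↔4, ...), then double every character.
Starting from "cabinet": after the first operation, "acibent"; after the second, "aacciibbeenntt".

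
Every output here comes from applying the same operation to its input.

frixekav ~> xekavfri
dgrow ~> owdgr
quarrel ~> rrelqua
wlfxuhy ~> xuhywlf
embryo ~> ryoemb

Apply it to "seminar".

What's happening: move the first 3 characters to the end (rotate left by 3).
Doing the same to "seminar": "inarsem".

inarsem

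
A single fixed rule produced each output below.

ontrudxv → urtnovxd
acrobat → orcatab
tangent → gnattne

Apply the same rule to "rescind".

cserdni

Each output is the input with this applied: move the last 3 characters to the front (rotate right by 3), then reverse the string.
On "rescind" that produces "cserdni".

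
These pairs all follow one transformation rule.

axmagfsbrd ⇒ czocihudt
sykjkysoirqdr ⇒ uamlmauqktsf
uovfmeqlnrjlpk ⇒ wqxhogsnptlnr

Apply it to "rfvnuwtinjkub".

thxpwyvkplmw

Each output is the input with this applied: shift every letter 2 places forward in the alphabet (wrapping around), then delete the last character.
Applying both steps to "rfvnuwtinjkub": "thxpwyvkplmwd", then "thxpwyvkplmw".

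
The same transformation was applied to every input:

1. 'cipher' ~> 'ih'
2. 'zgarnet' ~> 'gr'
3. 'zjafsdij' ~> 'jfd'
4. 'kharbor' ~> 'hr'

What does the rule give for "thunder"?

hn

The rule is to keep every other character starting from the second (positions 2nd, 4th, 6th, ...), then delete the last character.
Applying both steps to "thunder": "hne", then "hn".
(Check on "zjafsdij": → "jfdj" → "jfd" ✓)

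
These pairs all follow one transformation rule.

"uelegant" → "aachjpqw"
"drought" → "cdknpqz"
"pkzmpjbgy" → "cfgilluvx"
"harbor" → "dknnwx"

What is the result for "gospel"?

achklo

The pattern: shift every letter 4 places backward in the alphabet (wrapping around), then sort the characters into alphabetical order.
Applying that to "gospel" gives "achklo".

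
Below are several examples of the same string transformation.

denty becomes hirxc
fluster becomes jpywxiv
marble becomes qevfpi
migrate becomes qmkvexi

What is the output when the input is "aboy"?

Rule — shift every letter 4 places forward in the alphabet (wrapping around).
"aboy" → "efsc".

efsc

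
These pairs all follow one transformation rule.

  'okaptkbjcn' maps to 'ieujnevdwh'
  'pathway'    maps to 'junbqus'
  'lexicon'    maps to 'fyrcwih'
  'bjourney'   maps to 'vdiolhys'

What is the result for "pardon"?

Rule — shift every letter 6 places backward in the alphabet (wrapping around).
So "pardon" becomes "julxih".

julxih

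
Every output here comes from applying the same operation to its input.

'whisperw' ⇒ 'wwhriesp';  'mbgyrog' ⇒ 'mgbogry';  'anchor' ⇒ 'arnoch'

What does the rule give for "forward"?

The rule is to take characters alternately from the front and the back (1st, last, 2nd, 2nd-last, ...).
Applying that to "forward" gives "fdorraw".

fdorraw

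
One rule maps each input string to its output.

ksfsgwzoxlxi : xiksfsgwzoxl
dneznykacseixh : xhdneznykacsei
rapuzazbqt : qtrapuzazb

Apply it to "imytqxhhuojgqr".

qrimytqxhhuojg

What's happening: move the last 2 characters to the front (rotate right by 2).
Applying that to "imytqxhhuojgqr" gives "qrimytqxhhuojg".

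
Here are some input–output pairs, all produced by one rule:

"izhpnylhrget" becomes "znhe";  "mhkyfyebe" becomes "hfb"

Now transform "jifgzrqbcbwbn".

izbw

The pattern: keep one character in every 3, starting at position 2 (positions 2nd, 5th, 8th, ...).
Doing the same to "jifgzrqbcbwbn": "izbw".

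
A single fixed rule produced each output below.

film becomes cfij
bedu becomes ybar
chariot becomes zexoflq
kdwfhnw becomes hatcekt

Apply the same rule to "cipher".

The rule is to shift every letter 3 places backward in the alphabet (wrapping around).
So "cipher" becomes "zfmebo".

zfmebo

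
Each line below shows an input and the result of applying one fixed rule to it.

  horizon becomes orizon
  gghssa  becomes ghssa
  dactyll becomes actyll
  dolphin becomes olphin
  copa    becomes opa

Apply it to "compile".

ompile

In each case the input is transformed by: delete the first character.
Doing the same to "compile": "ompile".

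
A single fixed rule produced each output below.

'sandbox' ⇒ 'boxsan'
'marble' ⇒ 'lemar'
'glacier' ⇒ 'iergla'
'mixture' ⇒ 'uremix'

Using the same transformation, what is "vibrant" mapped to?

antvib

The pattern: move the first 3 characters to the end (rotate left by 3), then delete the first character.
For "vibrant", step one produces "rantvib"; step two turns that into "antvib".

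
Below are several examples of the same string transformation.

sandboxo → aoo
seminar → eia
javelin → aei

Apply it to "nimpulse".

The rule is to keep only the vowels.
Applying that to "nimpulse" gives "iue".

iue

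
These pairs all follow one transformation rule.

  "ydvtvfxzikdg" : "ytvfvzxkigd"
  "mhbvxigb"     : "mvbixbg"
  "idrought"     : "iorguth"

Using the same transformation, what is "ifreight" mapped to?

Looking at the pairs, the operation is to swap each adjacent pair of characters (1↔2, 3↔4, ...), then delete the first character.
Starting from "ifreight": after the first operation, "fiergith"; after the second, "iergith".

iergith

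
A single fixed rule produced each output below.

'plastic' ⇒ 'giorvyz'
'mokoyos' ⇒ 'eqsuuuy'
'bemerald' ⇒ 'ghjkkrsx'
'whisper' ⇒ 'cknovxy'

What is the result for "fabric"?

Each output is the input with this applied: shift every letter 6 places forward in the alphabet (wrapping around), then sort the characters into alphabetical order.
Working it through for "fabric": intermediate "lghxoi", final "ghilox".

ghilox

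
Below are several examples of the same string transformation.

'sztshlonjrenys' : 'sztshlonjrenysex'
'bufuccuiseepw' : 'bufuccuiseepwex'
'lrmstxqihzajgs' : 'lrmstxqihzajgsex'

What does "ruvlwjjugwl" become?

ruvlwjjugwlex

Each output is the input with this applied: append "ex".
Applying that to "ruvlwjjugwl" gives "ruvlwjjugwlex".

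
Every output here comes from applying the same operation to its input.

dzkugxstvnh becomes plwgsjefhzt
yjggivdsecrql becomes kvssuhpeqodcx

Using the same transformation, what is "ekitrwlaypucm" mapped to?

The rule is to shift every letter 12 places forward in the alphabet (wrapping around).
"ekitrwlaypucm" → "qwufdixmkbgoy".

qwufdixmkbgoy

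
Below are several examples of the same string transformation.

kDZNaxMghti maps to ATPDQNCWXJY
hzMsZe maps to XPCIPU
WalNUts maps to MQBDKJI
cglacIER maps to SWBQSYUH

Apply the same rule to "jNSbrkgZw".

Each output is the input with this applied: shift every letter 10 places backward in the alphabet (wrapping around), then convert every letter to uppercase.
For "jNSbrkgZw", step one produces "zDIrhawPm"; step two turns that into "ZDIRHAWPM".

ZDIRHAWPM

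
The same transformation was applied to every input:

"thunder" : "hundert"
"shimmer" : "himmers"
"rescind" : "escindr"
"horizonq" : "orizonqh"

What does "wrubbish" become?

rubbishw

The pattern: move the first character to the end.
Applying that to "wrubbish" gives "rubbishw".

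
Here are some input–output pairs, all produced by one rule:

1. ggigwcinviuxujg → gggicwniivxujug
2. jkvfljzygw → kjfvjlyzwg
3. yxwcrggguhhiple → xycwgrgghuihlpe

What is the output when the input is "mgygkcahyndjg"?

gmgyckhanyjdg

In each case the input is transformed by: swap each adjacent pair of characters (1↔2, 3↔4, ...).
So "mgygkcahyndjg" becomes "gmgyckhanyjdg".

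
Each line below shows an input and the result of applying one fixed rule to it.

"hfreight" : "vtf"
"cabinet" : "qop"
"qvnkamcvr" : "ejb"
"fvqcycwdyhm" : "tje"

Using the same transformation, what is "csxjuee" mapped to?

qgl

The rule is to shift every letter 12 places backward in the alphabet (wrapping around), then keep only the first 3 characters.
On "csxjuee" that produces "qgl".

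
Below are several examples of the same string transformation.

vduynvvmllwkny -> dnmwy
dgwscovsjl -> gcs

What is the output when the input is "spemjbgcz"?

pjc

Looking at the pairs, the operation is to keep one character in every 3, starting at position 2 (positions 2nd, 5th, 8th, ...).
For "spemjbgcz" the result is "pjc".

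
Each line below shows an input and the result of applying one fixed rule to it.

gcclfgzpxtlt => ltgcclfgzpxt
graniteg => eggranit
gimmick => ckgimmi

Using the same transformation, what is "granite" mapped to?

In each case the input is transformed by: move the last 2 characters to the front (rotate right by 2).
"granite" → "tegrani".

tegrani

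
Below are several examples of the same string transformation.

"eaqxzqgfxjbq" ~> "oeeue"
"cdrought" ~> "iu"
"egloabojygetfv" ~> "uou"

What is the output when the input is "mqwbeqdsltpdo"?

aee

Each output is the input with this applied: shift every letter 12 places backward in the alphabet (wrapping around), then keep only the vowels.
Applying both steps to "mqwbeqdsltpdo": "aekpsergzhdrc", then "aee".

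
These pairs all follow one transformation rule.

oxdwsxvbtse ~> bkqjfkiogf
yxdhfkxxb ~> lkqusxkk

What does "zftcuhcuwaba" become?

msgphuphjno

The pattern: shift every letter 13 places forward in the alphabet (wrapping around) — i.e. ROT13, then delete the last character.
Starting from "zftcuhcuwaba": after the first operation, "msgphuphjnon"; after the second, "msgphuphjno".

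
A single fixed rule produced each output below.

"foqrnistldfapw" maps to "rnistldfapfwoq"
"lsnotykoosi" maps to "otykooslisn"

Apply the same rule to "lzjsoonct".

sooncltzj

What's happening: swap the first and last characters, then move the first 3 characters to the end (rotate left by 3).
Starting from "lzjsoonct": after the first operation, "tzjsooncl"; after the second, "sooncltzj".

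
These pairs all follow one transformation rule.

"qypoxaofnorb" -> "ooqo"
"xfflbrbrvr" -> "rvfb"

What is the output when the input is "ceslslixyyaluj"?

What's happening: swap the front and back halves of the string, then keep one character in every 3, starting at position 1 (positions 1st, 4th, 7th, ...).
Starting from "ceslslixyyaluj": after the first operation, "xyyalujceslsli"; after the second, "xajsl".
(Check on "qypoxaofnorb": → "ofnorbqypoxa" → "ooqo" ✓)

xajsl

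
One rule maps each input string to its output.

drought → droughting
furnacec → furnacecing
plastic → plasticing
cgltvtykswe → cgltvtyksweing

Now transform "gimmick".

gimmicking

Looking at the pairs, the operation is to append "ing".
On "gimmick" that produces "gimmicking".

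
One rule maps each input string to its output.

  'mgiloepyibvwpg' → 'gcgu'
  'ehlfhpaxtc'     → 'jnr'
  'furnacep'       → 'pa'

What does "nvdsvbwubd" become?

bzz

Rule — keep one character in every 3, starting at position 3 (positions 3rd, 6th, 9th, ...), then shift every letter 2 places backward in the alphabet (wrapping around).
On "nvdsvbwubd": the first step gives "dbb", and the second then gives "bzz".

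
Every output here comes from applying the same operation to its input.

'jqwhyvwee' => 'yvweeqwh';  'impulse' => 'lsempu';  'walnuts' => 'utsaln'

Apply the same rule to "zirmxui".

xuiirm

The rule is to delete the first character, then move the first 3 characters to the end (rotate left by 3).
Applying both steps to "zirmxui": "irmxui", then "xuiirm".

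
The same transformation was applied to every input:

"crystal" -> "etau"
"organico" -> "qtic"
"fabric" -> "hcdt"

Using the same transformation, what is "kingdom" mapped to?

mkpi

The transformation: shift every letter 2 places forward in the alphabet (wrapping around), then keep only the first 4 characters.
Applying both steps to "kingdom": "mkpifqo", then "mkpi".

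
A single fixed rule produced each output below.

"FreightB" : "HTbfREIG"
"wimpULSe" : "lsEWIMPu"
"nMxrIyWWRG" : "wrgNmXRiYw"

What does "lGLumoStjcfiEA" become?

IeaLglUMOsTJCF

Looking at the pairs, the operation is to flip the case of every letter, then move the last 3 characters to the front (rotate right by 3).
For "lGLumoStjcfiEA", step one produces "LglUMOsTJCFIea"; step two turns that into "IeaLglUMOsTJCF".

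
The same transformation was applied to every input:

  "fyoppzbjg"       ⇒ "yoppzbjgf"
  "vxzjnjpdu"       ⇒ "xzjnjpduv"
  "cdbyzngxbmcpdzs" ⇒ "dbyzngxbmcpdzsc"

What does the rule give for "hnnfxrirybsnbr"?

What's happening: move the first character to the end.
On "hnnfxrirybsnbr" that produces "nnfxrirybsnbrh".

nnfxrirybsnbrh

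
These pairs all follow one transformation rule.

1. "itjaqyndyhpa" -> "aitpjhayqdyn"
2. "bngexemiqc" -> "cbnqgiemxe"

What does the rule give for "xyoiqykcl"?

lxycokiyq

What's happening: swap the first and last characters, then take characters alternately from the front and the back (1st, last, 2nd, 2nd-last, ...).
Starting from "xyoiqykcl": after the first operation, "lyoiqykcx"; after the second, "lxycokiyq".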